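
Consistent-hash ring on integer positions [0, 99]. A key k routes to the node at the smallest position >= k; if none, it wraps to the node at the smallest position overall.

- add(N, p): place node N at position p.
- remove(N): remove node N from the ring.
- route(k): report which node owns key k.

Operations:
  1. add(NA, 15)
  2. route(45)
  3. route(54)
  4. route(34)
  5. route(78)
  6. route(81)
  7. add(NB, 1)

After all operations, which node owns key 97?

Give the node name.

Answer: NB

Derivation:
Op 1: add NA@15 -> ring=[15:NA]
Op 2: route key 45: none >= 45, wrap to smallest pos 15 -> NA
Op 3: route key 54: none >= 54, wrap to smallest pos 15 -> NA
Op 4: route key 34: none >= 34, wrap to smallest pos 15 -> NA
Op 5: route key 78: none >= 78, wrap to smallest pos 15 -> NA
Op 6: route key 81: none >= 81, wrap to smallest pos 15 -> NA
Op 7: add NB@1 -> ring=[1:NB,15:NA]
Final route key 97: none >= 97, wrap to smallest pos 1 -> NB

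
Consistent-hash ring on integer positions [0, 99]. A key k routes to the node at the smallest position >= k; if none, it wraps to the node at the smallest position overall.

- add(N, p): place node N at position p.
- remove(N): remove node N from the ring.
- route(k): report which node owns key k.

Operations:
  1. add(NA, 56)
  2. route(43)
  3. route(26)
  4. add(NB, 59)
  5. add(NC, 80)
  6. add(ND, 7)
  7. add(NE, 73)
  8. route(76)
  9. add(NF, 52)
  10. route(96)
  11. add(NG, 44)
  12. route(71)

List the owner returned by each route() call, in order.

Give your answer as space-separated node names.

Op 1: add NA@56 -> ring=[56:NA]
Op 2: route key 43: smallest pos >= 43 is 56 -> NA
Op 3: route key 26: smallest pos >= 26 is 56 -> NA
Op 4: add NB@59 -> ring=[56:NA,59:NB]
Op 5: add NC@80 -> ring=[56:NA,59:NB,80:NC]
Op 6: add ND@7 -> ring=[7:ND,56:NA,59:NB,80:NC]
Op 7: add NE@73 -> ring=[7:ND,56:NA,59:NB,73:NE,80:NC]
Op 8: route key 76: smallest pos >= 76 is 80 -> NC
Op 9: add NF@52 -> ring=[7:ND,52:NF,56:NA,59:NB,73:NE,80:NC]
Op 10: route key 96: none >= 96, wrap to smallest pos 7 -> ND
Op 11: add NG@44 -> ring=[7:ND,44:NG,52:NF,56:NA,59:NB,73:NE,80:NC]
Op 12: route key 71: smallest pos >= 71 is 73 -> NE

Answer: NA NA NC ND NE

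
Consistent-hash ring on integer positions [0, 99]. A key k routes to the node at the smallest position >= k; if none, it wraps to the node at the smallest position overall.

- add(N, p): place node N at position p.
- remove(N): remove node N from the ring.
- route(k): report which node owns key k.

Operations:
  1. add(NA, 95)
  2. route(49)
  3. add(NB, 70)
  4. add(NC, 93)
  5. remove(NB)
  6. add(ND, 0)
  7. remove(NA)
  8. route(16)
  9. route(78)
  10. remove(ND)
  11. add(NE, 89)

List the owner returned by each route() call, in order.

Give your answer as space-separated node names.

Op 1: add NA@95 -> ring=[95:NA]
Op 2: route key 49: smallest pos >= 49 is 95 -> NA
Op 3: add NB@70 -> ring=[70:NB,95:NA]
Op 4: add NC@93 -> ring=[70:NB,93:NC,95:NA]
Op 5: remove NB -> ring=[93:NC,95:NA]
Op 6: add ND@0 -> ring=[0:ND,93:NC,95:NA]
Op 7: remove NA -> ring=[0:ND,93:NC]
Op 8: route key 16: smallest pos >= 16 is 93 -> NC
Op 9: route key 78: smallest pos >= 78 is 93 -> NC
Op 10: remove ND -> ring=[93:NC]
Op 11: add NE@89 -> ring=[89:NE,93:NC]

Answer: NA NC NC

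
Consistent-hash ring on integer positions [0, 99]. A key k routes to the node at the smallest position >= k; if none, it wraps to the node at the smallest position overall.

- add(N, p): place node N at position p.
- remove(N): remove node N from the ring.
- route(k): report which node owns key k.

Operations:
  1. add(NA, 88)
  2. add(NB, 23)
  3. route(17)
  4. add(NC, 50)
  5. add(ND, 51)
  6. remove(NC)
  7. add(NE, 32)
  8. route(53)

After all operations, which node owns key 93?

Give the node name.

Op 1: add NA@88 -> ring=[88:NA]
Op 2: add NB@23 -> ring=[23:NB,88:NA]
Op 3: route key 17: smallest pos >= 17 is 23 -> NB
Op 4: add NC@50 -> ring=[23:NB,50:NC,88:NA]
Op 5: add ND@51 -> ring=[23:NB,50:NC,51:ND,88:NA]
Op 6: remove NC -> ring=[23:NB,51:ND,88:NA]
Op 7: add NE@32 -> ring=[23:NB,32:NE,51:ND,88:NA]
Op 8: route key 53: smallest pos >= 53 is 88 -> NA
Final route key 93: none >= 93, wrap to smallest pos 23 -> NB

Answer: NB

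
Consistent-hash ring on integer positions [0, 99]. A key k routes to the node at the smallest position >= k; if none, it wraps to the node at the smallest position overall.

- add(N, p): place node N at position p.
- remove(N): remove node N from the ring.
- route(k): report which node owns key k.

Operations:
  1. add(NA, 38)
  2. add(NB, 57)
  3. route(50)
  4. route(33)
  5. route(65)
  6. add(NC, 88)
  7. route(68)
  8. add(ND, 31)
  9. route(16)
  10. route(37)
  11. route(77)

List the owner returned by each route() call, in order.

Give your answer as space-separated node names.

Op 1: add NA@38 -> ring=[38:NA]
Op 2: add NB@57 -> ring=[38:NA,57:NB]
Op 3: route key 50: smallest pos >= 50 is 57 -> NB
Op 4: route key 33: smallest pos >= 33 is 38 -> NA
Op 5: route key 65: none >= 65, wrap to smallest pos 38 -> NA
Op 6: add NC@88 -> ring=[38:NA,57:NB,88:NC]
Op 7: route key 68: smallest pos >= 68 is 88 -> NC
Op 8: add ND@31 -> ring=[31:ND,38:NA,57:NB,88:NC]
Op 9: route key 16: smallest pos >= 16 is 31 -> ND
Op 10: route key 37: smallest pos >= 37 is 38 -> NA
Op 11: route key 77: smallest pos >= 77 is 88 -> NC

Answer: NB NA NA NC ND NA NC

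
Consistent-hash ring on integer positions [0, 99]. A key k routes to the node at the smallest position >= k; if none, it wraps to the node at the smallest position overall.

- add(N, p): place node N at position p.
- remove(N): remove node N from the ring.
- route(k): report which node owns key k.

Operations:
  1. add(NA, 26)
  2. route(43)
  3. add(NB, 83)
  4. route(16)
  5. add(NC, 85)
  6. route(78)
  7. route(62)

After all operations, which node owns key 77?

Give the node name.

Op 1: add NA@26 -> ring=[26:NA]
Op 2: route key 43: none >= 43, wrap to smallest pos 26 -> NA
Op 3: add NB@83 -> ring=[26:NA,83:NB]
Op 4: route key 16: smallest pos >= 16 is 26 -> NA
Op 5: add NC@85 -> ring=[26:NA,83:NB,85:NC]
Op 6: route key 78: smallest pos >= 78 is 83 -> NB
Op 7: route key 62: smallest pos >= 62 is 83 -> NB
Final route key 77: smallest pos >= 77 is 83 -> NB

Answer: NB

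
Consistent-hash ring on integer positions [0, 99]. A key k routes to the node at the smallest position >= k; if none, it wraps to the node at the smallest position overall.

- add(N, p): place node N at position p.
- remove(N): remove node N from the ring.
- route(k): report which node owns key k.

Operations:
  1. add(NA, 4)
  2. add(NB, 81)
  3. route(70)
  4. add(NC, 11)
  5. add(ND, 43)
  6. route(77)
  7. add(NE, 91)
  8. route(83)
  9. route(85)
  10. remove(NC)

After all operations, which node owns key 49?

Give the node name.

Op 1: add NA@4 -> ring=[4:NA]
Op 2: add NB@81 -> ring=[4:NA,81:NB]
Op 3: route key 70: smallest pos >= 70 is 81 -> NB
Op 4: add NC@11 -> ring=[4:NA,11:NC,81:NB]
Op 5: add ND@43 -> ring=[4:NA,11:NC,43:ND,81:NB]
Op 6: route key 77: smallest pos >= 77 is 81 -> NB
Op 7: add NE@91 -> ring=[4:NA,11:NC,43:ND,81:NB,91:NE]
Op 8: route key 83: smallest pos >= 83 is 91 -> NE
Op 9: route key 85: smallest pos >= 85 is 91 -> NE
Op 10: remove NC -> ring=[4:NA,43:ND,81:NB,91:NE]
Final route key 49: smallest pos >= 49 is 81 -> NB

Answer: NB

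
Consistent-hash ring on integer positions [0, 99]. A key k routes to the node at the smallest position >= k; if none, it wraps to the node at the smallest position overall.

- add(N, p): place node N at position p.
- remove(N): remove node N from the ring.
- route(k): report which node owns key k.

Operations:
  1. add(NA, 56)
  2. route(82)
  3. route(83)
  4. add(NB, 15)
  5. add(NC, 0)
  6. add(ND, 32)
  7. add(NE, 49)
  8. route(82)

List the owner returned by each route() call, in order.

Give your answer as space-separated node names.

Answer: NA NA NC

Derivation:
Op 1: add NA@56 -> ring=[56:NA]
Op 2: route key 82: none >= 82, wrap to smallest pos 56 -> NA
Op 3: route key 83: none >= 83, wrap to smallest pos 56 -> NA
Op 4: add NB@15 -> ring=[15:NB,56:NA]
Op 5: add NC@0 -> ring=[0:NC,15:NB,56:NA]
Op 6: add ND@32 -> ring=[0:NC,15:NB,32:ND,56:NA]
Op 7: add NE@49 -> ring=[0:NC,15:NB,32:ND,49:NE,56:NA]
Op 8: route key 82: none >= 82, wrap to smallest pos 0 -> NC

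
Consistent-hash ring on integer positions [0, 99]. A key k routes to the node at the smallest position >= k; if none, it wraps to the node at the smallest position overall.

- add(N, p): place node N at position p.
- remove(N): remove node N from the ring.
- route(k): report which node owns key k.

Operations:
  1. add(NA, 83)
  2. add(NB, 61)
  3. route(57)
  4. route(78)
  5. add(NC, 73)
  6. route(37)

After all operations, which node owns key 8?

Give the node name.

Answer: NB

Derivation:
Op 1: add NA@83 -> ring=[83:NA]
Op 2: add NB@61 -> ring=[61:NB,83:NA]
Op 3: route key 57: smallest pos >= 57 is 61 -> NB
Op 4: route key 78: smallest pos >= 78 is 83 -> NA
Op 5: add NC@73 -> ring=[61:NB,73:NC,83:NA]
Op 6: route key 37: smallest pos >= 37 is 61 -> NB
Final route key 8: smallest pos >= 8 is 61 -> NB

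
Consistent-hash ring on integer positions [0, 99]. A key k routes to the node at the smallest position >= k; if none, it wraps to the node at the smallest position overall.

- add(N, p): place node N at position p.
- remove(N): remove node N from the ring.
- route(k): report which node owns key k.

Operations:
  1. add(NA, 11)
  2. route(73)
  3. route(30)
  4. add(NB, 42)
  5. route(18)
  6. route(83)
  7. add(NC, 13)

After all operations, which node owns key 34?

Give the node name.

Answer: NB

Derivation:
Op 1: add NA@11 -> ring=[11:NA]
Op 2: route key 73: none >= 73, wrap to smallest pos 11 -> NA
Op 3: route key 30: none >= 30, wrap to smallest pos 11 -> NA
Op 4: add NB@42 -> ring=[11:NA,42:NB]
Op 5: route key 18: smallest pos >= 18 is 42 -> NB
Op 6: route key 83: none >= 83, wrap to smallest pos 11 -> NA
Op 7: add NC@13 -> ring=[11:NA,13:NC,42:NB]
Final route key 34: smallest pos >= 34 is 42 -> NB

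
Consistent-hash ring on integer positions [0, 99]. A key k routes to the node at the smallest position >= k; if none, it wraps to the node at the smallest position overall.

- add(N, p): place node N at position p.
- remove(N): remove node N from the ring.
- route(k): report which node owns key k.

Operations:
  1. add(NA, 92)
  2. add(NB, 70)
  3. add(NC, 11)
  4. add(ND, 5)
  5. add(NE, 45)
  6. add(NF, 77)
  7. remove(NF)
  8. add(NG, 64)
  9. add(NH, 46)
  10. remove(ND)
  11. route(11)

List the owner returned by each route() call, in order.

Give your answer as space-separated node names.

Op 1: add NA@92 -> ring=[92:NA]
Op 2: add NB@70 -> ring=[70:NB,92:NA]
Op 3: add NC@11 -> ring=[11:NC,70:NB,92:NA]
Op 4: add ND@5 -> ring=[5:ND,11:NC,70:NB,92:NA]
Op 5: add NE@45 -> ring=[5:ND,11:NC,45:NE,70:NB,92:NA]
Op 6: add NF@77 -> ring=[5:ND,11:NC,45:NE,70:NB,77:NF,92:NA]
Op 7: remove NF -> ring=[5:ND,11:NC,45:NE,70:NB,92:NA]
Op 8: add NG@64 -> ring=[5:ND,11:NC,45:NE,64:NG,70:NB,92:NA]
Op 9: add NH@46 -> ring=[5:ND,11:NC,45:NE,46:NH,64:NG,70:NB,92:NA]
Op 10: remove ND -> ring=[11:NC,45:NE,46:NH,64:NG,70:NB,92:NA]
Op 11: route key 11: smallest pos >= 11 is 11 -> NC

Answer: NC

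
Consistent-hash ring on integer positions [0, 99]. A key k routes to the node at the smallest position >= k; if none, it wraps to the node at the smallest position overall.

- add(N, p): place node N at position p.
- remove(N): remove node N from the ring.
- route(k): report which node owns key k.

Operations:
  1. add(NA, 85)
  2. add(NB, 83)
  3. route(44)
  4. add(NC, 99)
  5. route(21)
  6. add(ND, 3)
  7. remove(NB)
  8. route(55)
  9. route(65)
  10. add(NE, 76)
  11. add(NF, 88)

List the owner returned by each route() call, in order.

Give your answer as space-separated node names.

Op 1: add NA@85 -> ring=[85:NA]
Op 2: add NB@83 -> ring=[83:NB,85:NA]
Op 3: route key 44: smallest pos >= 44 is 83 -> NB
Op 4: add NC@99 -> ring=[83:NB,85:NA,99:NC]
Op 5: route key 21: smallest pos >= 21 is 83 -> NB
Op 6: add ND@3 -> ring=[3:ND,83:NB,85:NA,99:NC]
Op 7: remove NB -> ring=[3:ND,85:NA,99:NC]
Op 8: route key 55: smallest pos >= 55 is 85 -> NA
Op 9: route key 65: smallest pos >= 65 is 85 -> NA
Op 10: add NE@76 -> ring=[3:ND,76:NE,85:NA,99:NC]
Op 11: add NF@88 -> ring=[3:ND,76:NE,85:NA,88:NF,99:NC]

Answer: NB NB NA NA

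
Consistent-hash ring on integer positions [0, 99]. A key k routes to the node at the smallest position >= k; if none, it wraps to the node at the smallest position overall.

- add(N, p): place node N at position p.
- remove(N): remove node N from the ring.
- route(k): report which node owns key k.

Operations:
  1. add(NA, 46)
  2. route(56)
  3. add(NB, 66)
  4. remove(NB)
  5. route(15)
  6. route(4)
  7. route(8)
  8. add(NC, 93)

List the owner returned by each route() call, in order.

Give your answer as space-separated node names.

Answer: NA NA NA NA

Derivation:
Op 1: add NA@46 -> ring=[46:NA]
Op 2: route key 56: none >= 56, wrap to smallest pos 46 -> NA
Op 3: add NB@66 -> ring=[46:NA,66:NB]
Op 4: remove NB -> ring=[46:NA]
Op 5: route key 15: smallest pos >= 15 is 46 -> NA
Op 6: route key 4: smallest pos >= 4 is 46 -> NA
Op 7: route key 8: smallest pos >= 8 is 46 -> NA
Op 8: add NC@93 -> ring=[46:NA,93:NC]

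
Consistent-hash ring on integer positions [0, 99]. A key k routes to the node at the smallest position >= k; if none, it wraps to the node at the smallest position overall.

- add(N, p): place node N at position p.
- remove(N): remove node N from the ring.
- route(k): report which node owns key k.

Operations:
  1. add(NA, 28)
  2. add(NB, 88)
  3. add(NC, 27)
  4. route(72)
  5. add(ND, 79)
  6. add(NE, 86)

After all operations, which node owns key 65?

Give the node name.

Answer: ND

Derivation:
Op 1: add NA@28 -> ring=[28:NA]
Op 2: add NB@88 -> ring=[28:NA,88:NB]
Op 3: add NC@27 -> ring=[27:NC,28:NA,88:NB]
Op 4: route key 72: smallest pos >= 72 is 88 -> NB
Op 5: add ND@79 -> ring=[27:NC,28:NA,79:ND,88:NB]
Op 6: add NE@86 -> ring=[27:NC,28:NA,79:ND,86:NE,88:NB]
Final route key 65: smallest pos >= 65 is 79 -> ND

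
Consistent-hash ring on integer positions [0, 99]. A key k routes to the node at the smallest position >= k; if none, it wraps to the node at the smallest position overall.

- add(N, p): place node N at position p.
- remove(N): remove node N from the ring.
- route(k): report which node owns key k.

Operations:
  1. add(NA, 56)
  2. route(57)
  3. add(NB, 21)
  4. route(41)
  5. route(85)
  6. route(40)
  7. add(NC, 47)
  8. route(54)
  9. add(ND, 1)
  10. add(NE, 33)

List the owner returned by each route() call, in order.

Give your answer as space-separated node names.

Op 1: add NA@56 -> ring=[56:NA]
Op 2: route key 57: none >= 57, wrap to smallest pos 56 -> NA
Op 3: add NB@21 -> ring=[21:NB,56:NA]
Op 4: route key 41: smallest pos >= 41 is 56 -> NA
Op 5: route key 85: none >= 85, wrap to smallest pos 21 -> NB
Op 6: route key 40: smallest pos >= 40 is 56 -> NA
Op 7: add NC@47 -> ring=[21:NB,47:NC,56:NA]
Op 8: route key 54: smallest pos >= 54 is 56 -> NA
Op 9: add ND@1 -> ring=[1:ND,21:NB,47:NC,56:NA]
Op 10: add NE@33 -> ring=[1:ND,21:NB,33:NE,47:NC,56:NA]

Answer: NA NA NB NA NA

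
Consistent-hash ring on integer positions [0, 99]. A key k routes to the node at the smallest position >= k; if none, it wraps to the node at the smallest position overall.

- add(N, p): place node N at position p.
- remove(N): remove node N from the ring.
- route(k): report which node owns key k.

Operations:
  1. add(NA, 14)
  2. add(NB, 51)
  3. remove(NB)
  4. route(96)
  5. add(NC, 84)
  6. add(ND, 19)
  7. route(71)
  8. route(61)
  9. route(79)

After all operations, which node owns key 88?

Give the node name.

Op 1: add NA@14 -> ring=[14:NA]
Op 2: add NB@51 -> ring=[14:NA,51:NB]
Op 3: remove NB -> ring=[14:NA]
Op 4: route key 96: none >= 96, wrap to smallest pos 14 -> NA
Op 5: add NC@84 -> ring=[14:NA,84:NC]
Op 6: add ND@19 -> ring=[14:NA,19:ND,84:NC]
Op 7: route key 71: smallest pos >= 71 is 84 -> NC
Op 8: route key 61: smallest pos >= 61 is 84 -> NC
Op 9: route key 79: smallest pos >= 79 is 84 -> NC
Final route key 88: none >= 88, wrap to smallest pos 14 -> NA

Answer: NA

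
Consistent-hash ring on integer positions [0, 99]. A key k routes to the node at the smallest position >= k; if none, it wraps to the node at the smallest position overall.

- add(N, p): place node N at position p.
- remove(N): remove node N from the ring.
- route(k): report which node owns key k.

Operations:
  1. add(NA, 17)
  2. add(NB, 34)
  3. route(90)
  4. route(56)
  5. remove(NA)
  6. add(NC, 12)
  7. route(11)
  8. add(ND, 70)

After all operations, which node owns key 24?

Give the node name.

Op 1: add NA@17 -> ring=[17:NA]
Op 2: add NB@34 -> ring=[17:NA,34:NB]
Op 3: route key 90: none >= 90, wrap to smallest pos 17 -> NA
Op 4: route key 56: none >= 56, wrap to smallest pos 17 -> NA
Op 5: remove NA -> ring=[34:NB]
Op 6: add NC@12 -> ring=[12:NC,34:NB]
Op 7: route key 11: smallest pos >= 11 is 12 -> NC
Op 8: add ND@70 -> ring=[12:NC,34:NB,70:ND]
Final route key 24: smallest pos >= 24 is 34 -> NB

Answer: NB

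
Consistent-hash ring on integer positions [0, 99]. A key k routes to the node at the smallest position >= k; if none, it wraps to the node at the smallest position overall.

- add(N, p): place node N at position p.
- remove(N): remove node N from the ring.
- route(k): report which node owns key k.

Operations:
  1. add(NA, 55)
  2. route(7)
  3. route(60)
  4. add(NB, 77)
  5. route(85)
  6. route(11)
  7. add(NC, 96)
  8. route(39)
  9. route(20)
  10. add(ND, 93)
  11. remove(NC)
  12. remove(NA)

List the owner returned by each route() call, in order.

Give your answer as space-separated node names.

Answer: NA NA NA NA NA NA

Derivation:
Op 1: add NA@55 -> ring=[55:NA]
Op 2: route key 7: smallest pos >= 7 is 55 -> NA
Op 3: route key 60: none >= 60, wrap to smallest pos 55 -> NA
Op 4: add NB@77 -> ring=[55:NA,77:NB]
Op 5: route key 85: none >= 85, wrap to smallest pos 55 -> NA
Op 6: route key 11: smallest pos >= 11 is 55 -> NA
Op 7: add NC@96 -> ring=[55:NA,77:NB,96:NC]
Op 8: route key 39: smallest pos >= 39 is 55 -> NA
Op 9: route key 20: smallest pos >= 20 is 55 -> NA
Op 10: add ND@93 -> ring=[55:NA,77:NB,93:ND,96:NC]
Op 11: remove NC -> ring=[55:NA,77:NB,93:ND]
Op 12: remove NA -> ring=[77:NB,93:ND]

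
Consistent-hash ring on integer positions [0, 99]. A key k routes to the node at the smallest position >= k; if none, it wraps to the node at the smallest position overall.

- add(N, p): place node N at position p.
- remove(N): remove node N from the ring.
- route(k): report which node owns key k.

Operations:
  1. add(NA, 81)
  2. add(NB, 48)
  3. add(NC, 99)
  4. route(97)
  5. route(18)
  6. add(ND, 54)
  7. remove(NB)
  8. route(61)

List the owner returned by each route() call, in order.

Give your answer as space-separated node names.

Answer: NC NB NA

Derivation:
Op 1: add NA@81 -> ring=[81:NA]
Op 2: add NB@48 -> ring=[48:NB,81:NA]
Op 3: add NC@99 -> ring=[48:NB,81:NA,99:NC]
Op 4: route key 97: smallest pos >= 97 is 99 -> NC
Op 5: route key 18: smallest pos >= 18 is 48 -> NB
Op 6: add ND@54 -> ring=[48:NB,54:ND,81:NA,99:NC]
Op 7: remove NB -> ring=[54:ND,81:NA,99:NC]
Op 8: route key 61: smallest pos >= 61 is 81 -> NA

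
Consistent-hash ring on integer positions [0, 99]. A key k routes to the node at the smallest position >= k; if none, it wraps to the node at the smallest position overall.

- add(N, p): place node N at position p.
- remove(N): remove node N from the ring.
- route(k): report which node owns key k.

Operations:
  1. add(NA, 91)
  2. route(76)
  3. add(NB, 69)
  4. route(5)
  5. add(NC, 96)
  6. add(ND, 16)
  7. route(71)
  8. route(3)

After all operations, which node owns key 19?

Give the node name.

Op 1: add NA@91 -> ring=[91:NA]
Op 2: route key 76: smallest pos >= 76 is 91 -> NA
Op 3: add NB@69 -> ring=[69:NB,91:NA]
Op 4: route key 5: smallest pos >= 5 is 69 -> NB
Op 5: add NC@96 -> ring=[69:NB,91:NA,96:NC]
Op 6: add ND@16 -> ring=[16:ND,69:NB,91:NA,96:NC]
Op 7: route key 71: smallest pos >= 71 is 91 -> NA
Op 8: route key 3: smallest pos >= 3 is 16 -> ND
Final route key 19: smallest pos >= 19 is 69 -> NB

Answer: NB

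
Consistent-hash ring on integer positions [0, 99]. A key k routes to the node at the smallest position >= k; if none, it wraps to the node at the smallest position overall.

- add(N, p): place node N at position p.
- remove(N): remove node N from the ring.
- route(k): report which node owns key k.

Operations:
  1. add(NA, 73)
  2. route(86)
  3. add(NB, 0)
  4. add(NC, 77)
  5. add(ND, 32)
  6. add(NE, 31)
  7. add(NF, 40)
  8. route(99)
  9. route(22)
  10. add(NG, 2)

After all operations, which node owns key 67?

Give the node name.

Answer: NA

Derivation:
Op 1: add NA@73 -> ring=[73:NA]
Op 2: route key 86: none >= 86, wrap to smallest pos 73 -> NA
Op 3: add NB@0 -> ring=[0:NB,73:NA]
Op 4: add NC@77 -> ring=[0:NB,73:NA,77:NC]
Op 5: add ND@32 -> ring=[0:NB,32:ND,73:NA,77:NC]
Op 6: add NE@31 -> ring=[0:NB,31:NE,32:ND,73:NA,77:NC]
Op 7: add NF@40 -> ring=[0:NB,31:NE,32:ND,40:NF,73:NA,77:NC]
Op 8: route key 99: none >= 99, wrap to smallest pos 0 -> NB
Op 9: route key 22: smallest pos >= 22 is 31 -> NE
Op 10: add NG@2 -> ring=[0:NB,2:NG,31:NE,32:ND,40:NF,73:NA,77:NC]
Final route key 67: smallest pos >= 67 is 73 -> NA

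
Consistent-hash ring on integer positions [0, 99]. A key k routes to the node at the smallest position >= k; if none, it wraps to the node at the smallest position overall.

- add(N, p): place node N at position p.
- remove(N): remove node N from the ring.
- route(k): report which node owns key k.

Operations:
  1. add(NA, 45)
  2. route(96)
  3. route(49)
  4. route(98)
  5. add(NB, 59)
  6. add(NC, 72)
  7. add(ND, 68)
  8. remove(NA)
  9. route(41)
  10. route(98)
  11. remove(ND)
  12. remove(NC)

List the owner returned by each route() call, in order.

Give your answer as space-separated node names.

Answer: NA NA NA NB NB

Derivation:
Op 1: add NA@45 -> ring=[45:NA]
Op 2: route key 96: none >= 96, wrap to smallest pos 45 -> NA
Op 3: route key 49: none >= 49, wrap to smallest pos 45 -> NA
Op 4: route key 98: none >= 98, wrap to smallest pos 45 -> NA
Op 5: add NB@59 -> ring=[45:NA,59:NB]
Op 6: add NC@72 -> ring=[45:NA,59:NB,72:NC]
Op 7: add ND@68 -> ring=[45:NA,59:NB,68:ND,72:NC]
Op 8: remove NA -> ring=[59:NB,68:ND,72:NC]
Op 9: route key 41: smallest pos >= 41 is 59 -> NB
Op 10: route key 98: none >= 98, wrap to smallest pos 59 -> NB
Op 11: remove ND -> ring=[59:NB,72:NC]
Op 12: remove NC -> ring=[59:NB]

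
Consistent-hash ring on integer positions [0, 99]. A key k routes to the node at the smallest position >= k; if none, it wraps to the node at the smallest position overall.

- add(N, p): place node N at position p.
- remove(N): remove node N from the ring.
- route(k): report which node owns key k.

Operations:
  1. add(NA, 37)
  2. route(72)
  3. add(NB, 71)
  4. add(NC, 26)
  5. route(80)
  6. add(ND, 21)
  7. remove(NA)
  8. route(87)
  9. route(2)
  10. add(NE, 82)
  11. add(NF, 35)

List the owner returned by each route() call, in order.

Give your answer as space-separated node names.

Answer: NA NC ND ND

Derivation:
Op 1: add NA@37 -> ring=[37:NA]
Op 2: route key 72: none >= 72, wrap to smallest pos 37 -> NA
Op 3: add NB@71 -> ring=[37:NA,71:NB]
Op 4: add NC@26 -> ring=[26:NC,37:NA,71:NB]
Op 5: route key 80: none >= 80, wrap to smallest pos 26 -> NC
Op 6: add ND@21 -> ring=[21:ND,26:NC,37:NA,71:NB]
Op 7: remove NA -> ring=[21:ND,26:NC,71:NB]
Op 8: route key 87: none >= 87, wrap to smallest pos 21 -> ND
Op 9: route key 2: smallest pos >= 2 is 21 -> ND
Op 10: add NE@82 -> ring=[21:ND,26:NC,71:NB,82:NE]
Op 11: add NF@35 -> ring=[21:ND,26:NC,35:NF,71:NB,82:NE]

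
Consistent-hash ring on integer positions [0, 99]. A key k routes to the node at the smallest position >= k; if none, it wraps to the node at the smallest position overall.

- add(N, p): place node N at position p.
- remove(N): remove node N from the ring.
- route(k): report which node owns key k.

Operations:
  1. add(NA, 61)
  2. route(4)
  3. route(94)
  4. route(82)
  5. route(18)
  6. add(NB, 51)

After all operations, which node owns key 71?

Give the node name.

Answer: NB

Derivation:
Op 1: add NA@61 -> ring=[61:NA]
Op 2: route key 4: smallest pos >= 4 is 61 -> NA
Op 3: route key 94: none >= 94, wrap to smallest pos 61 -> NA
Op 4: route key 82: none >= 82, wrap to smallest pos 61 -> NA
Op 5: route key 18: smallest pos >= 18 is 61 -> NA
Op 6: add NB@51 -> ring=[51:NB,61:NA]
Final route key 71: none >= 71, wrap to smallest pos 51 -> NB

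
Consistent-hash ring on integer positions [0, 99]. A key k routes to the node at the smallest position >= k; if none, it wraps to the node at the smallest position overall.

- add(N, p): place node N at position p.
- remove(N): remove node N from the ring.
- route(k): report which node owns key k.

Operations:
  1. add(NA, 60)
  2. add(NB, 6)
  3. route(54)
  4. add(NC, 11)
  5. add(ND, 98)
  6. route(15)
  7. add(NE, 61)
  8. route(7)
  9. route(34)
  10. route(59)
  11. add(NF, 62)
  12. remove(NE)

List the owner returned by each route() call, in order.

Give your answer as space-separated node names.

Answer: NA NA NC NA NA

Derivation:
Op 1: add NA@60 -> ring=[60:NA]
Op 2: add NB@6 -> ring=[6:NB,60:NA]
Op 3: route key 54: smallest pos >= 54 is 60 -> NA
Op 4: add NC@11 -> ring=[6:NB,11:NC,60:NA]
Op 5: add ND@98 -> ring=[6:NB,11:NC,60:NA,98:ND]
Op 6: route key 15: smallest pos >= 15 is 60 -> NA
Op 7: add NE@61 -> ring=[6:NB,11:NC,60:NA,61:NE,98:ND]
Op 8: route key 7: smallest pos >= 7 is 11 -> NC
Op 9: route key 34: smallest pos >= 34 is 60 -> NA
Op 10: route key 59: smallest pos >= 59 is 60 -> NA
Op 11: add NF@62 -> ring=[6:NB,11:NC,60:NA,61:NE,62:NF,98:ND]
Op 12: remove NE -> ring=[6:NB,11:NC,60:NA,62:NF,98:ND]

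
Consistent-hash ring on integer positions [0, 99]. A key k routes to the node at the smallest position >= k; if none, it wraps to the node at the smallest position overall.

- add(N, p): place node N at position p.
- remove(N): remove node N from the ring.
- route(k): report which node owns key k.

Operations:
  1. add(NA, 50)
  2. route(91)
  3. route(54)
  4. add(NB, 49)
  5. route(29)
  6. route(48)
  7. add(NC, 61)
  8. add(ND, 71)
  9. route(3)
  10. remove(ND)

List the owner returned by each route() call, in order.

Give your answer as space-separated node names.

Answer: NA NA NB NB NB

Derivation:
Op 1: add NA@50 -> ring=[50:NA]
Op 2: route key 91: none >= 91, wrap to smallest pos 50 -> NA
Op 3: route key 54: none >= 54, wrap to smallest pos 50 -> NA
Op 4: add NB@49 -> ring=[49:NB,50:NA]
Op 5: route key 29: smallest pos >= 29 is 49 -> NB
Op 6: route key 48: smallest pos >= 48 is 49 -> NB
Op 7: add NC@61 -> ring=[49:NB,50:NA,61:NC]
Op 8: add ND@71 -> ring=[49:NB,50:NA,61:NC,71:ND]
Op 9: route key 3: smallest pos >= 3 is 49 -> NB
Op 10: remove ND -> ring=[49:NB,50:NA,61:NC]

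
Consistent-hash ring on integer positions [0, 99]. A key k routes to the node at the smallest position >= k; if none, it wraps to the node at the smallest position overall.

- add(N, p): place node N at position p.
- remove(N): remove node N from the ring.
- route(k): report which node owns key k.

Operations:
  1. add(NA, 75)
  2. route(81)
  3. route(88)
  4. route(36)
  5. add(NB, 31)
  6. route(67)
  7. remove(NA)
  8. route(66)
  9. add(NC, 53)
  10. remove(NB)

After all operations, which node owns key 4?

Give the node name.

Answer: NC

Derivation:
Op 1: add NA@75 -> ring=[75:NA]
Op 2: route key 81: none >= 81, wrap to smallest pos 75 -> NA
Op 3: route key 88: none >= 88, wrap to smallest pos 75 -> NA
Op 4: route key 36: smallest pos >= 36 is 75 -> NA
Op 5: add NB@31 -> ring=[31:NB,75:NA]
Op 6: route key 67: smallest pos >= 67 is 75 -> NA
Op 7: remove NA -> ring=[31:NB]
Op 8: route key 66: none >= 66, wrap to smallest pos 31 -> NB
Op 9: add NC@53 -> ring=[31:NB,53:NC]
Op 10: remove NB -> ring=[53:NC]
Final route key 4: smallest pos >= 4 is 53 -> NC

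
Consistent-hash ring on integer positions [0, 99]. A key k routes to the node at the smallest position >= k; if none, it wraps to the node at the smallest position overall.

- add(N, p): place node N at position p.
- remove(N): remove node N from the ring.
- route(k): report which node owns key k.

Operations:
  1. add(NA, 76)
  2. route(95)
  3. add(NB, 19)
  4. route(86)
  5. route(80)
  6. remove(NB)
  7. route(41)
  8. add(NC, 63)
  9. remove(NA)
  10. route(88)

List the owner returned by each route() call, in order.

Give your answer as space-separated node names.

Answer: NA NB NB NA NC

Derivation:
Op 1: add NA@76 -> ring=[76:NA]
Op 2: route key 95: none >= 95, wrap to smallest pos 76 -> NA
Op 3: add NB@19 -> ring=[19:NB,76:NA]
Op 4: route key 86: none >= 86, wrap to smallest pos 19 -> NB
Op 5: route key 80: none >= 80, wrap to smallest pos 19 -> NB
Op 6: remove NB -> ring=[76:NA]
Op 7: route key 41: smallest pos >= 41 is 76 -> NA
Op 8: add NC@63 -> ring=[63:NC,76:NA]
Op 9: remove NA -> ring=[63:NC]
Op 10: route key 88: none >= 88, wrap to smallest pos 63 -> NC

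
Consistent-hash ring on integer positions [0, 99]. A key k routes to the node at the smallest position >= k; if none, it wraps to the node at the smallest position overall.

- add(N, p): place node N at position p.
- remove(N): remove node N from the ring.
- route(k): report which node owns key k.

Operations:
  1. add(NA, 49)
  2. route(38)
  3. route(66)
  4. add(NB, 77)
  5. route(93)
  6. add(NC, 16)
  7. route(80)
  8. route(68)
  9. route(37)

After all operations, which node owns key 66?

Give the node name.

Answer: NB

Derivation:
Op 1: add NA@49 -> ring=[49:NA]
Op 2: route key 38: smallest pos >= 38 is 49 -> NA
Op 3: route key 66: none >= 66, wrap to smallest pos 49 -> NA
Op 4: add NB@77 -> ring=[49:NA,77:NB]
Op 5: route key 93: none >= 93, wrap to smallest pos 49 -> NA
Op 6: add NC@16 -> ring=[16:NC,49:NA,77:NB]
Op 7: route key 80: none >= 80, wrap to smallest pos 16 -> NC
Op 8: route key 68: smallest pos >= 68 is 77 -> NB
Op 9: route key 37: smallest pos >= 37 is 49 -> NA
Final route key 66: smallest pos >= 66 is 77 -> NB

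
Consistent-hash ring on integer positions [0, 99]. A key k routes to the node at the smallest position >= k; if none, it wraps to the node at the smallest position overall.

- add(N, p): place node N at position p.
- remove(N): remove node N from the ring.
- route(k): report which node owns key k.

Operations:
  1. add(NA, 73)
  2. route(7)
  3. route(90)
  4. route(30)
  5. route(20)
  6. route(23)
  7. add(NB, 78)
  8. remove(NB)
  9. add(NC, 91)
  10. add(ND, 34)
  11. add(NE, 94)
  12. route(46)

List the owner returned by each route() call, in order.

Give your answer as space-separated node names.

Op 1: add NA@73 -> ring=[73:NA]
Op 2: route key 7: smallest pos >= 7 is 73 -> NA
Op 3: route key 90: none >= 90, wrap to smallest pos 73 -> NA
Op 4: route key 30: smallest pos >= 30 is 73 -> NA
Op 5: route key 20: smallest pos >= 20 is 73 -> NA
Op 6: route key 23: smallest pos >= 23 is 73 -> NA
Op 7: add NB@78 -> ring=[73:NA,78:NB]
Op 8: remove NB -> ring=[73:NA]
Op 9: add NC@91 -> ring=[73:NA,91:NC]
Op 10: add ND@34 -> ring=[34:ND,73:NA,91:NC]
Op 11: add NE@94 -> ring=[34:ND,73:NA,91:NC,94:NE]
Op 12: route key 46: smallest pos >= 46 is 73 -> NA

Answer: NA NA NA NA NA NA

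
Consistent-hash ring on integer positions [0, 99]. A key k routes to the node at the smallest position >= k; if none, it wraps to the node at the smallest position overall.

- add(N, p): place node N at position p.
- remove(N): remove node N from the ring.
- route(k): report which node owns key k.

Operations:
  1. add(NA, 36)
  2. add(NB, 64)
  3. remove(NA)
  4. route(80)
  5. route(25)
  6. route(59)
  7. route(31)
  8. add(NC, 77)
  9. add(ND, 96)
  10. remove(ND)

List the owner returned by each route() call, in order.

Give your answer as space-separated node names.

Op 1: add NA@36 -> ring=[36:NA]
Op 2: add NB@64 -> ring=[36:NA,64:NB]
Op 3: remove NA -> ring=[64:NB]
Op 4: route key 80: none >= 80, wrap to smallest pos 64 -> NB
Op 5: route key 25: smallest pos >= 25 is 64 -> NB
Op 6: route key 59: smallest pos >= 59 is 64 -> NB
Op 7: route key 31: smallest pos >= 31 is 64 -> NB
Op 8: add NC@77 -> ring=[64:NB,77:NC]
Op 9: add ND@96 -> ring=[64:NB,77:NC,96:ND]
Op 10: remove ND -> ring=[64:NB,77:NC]

Answer: NB NB NB NB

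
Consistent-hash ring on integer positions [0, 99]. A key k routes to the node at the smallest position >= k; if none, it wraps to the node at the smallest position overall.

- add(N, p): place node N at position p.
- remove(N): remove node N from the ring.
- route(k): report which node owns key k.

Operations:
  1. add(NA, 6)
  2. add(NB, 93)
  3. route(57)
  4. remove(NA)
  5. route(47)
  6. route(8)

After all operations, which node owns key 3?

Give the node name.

Op 1: add NA@6 -> ring=[6:NA]
Op 2: add NB@93 -> ring=[6:NA,93:NB]
Op 3: route key 57: smallest pos >= 57 is 93 -> NB
Op 4: remove NA -> ring=[93:NB]
Op 5: route key 47: smallest pos >= 47 is 93 -> NB
Op 6: route key 8: smallest pos >= 8 is 93 -> NB
Final route key 3: smallest pos >= 3 is 93 -> NB

Answer: NB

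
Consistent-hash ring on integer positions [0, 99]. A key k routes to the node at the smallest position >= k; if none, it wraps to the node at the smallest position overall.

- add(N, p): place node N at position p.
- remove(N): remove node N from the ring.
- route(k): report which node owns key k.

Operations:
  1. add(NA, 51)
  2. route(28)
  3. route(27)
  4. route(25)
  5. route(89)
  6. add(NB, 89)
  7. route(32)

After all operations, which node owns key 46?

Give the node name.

Answer: NA

Derivation:
Op 1: add NA@51 -> ring=[51:NA]
Op 2: route key 28: smallest pos >= 28 is 51 -> NA
Op 3: route key 27: smallest pos >= 27 is 51 -> NA
Op 4: route key 25: smallest pos >= 25 is 51 -> NA
Op 5: route key 89: none >= 89, wrap to smallest pos 51 -> NA
Op 6: add NB@89 -> ring=[51:NA,89:NB]
Op 7: route key 32: smallest pos >= 32 is 51 -> NA
Final route key 46: smallest pos >= 46 is 51 -> NA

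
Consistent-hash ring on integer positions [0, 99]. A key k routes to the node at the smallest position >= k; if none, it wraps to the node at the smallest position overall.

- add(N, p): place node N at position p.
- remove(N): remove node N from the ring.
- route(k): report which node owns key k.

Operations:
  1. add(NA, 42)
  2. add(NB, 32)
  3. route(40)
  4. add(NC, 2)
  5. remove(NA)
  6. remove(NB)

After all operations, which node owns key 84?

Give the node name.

Answer: NC

Derivation:
Op 1: add NA@42 -> ring=[42:NA]
Op 2: add NB@32 -> ring=[32:NB,42:NA]
Op 3: route key 40: smallest pos >= 40 is 42 -> NA
Op 4: add NC@2 -> ring=[2:NC,32:NB,42:NA]
Op 5: remove NA -> ring=[2:NC,32:NB]
Op 6: remove NB -> ring=[2:NC]
Final route key 84: none >= 84, wrap to smallest pos 2 -> NC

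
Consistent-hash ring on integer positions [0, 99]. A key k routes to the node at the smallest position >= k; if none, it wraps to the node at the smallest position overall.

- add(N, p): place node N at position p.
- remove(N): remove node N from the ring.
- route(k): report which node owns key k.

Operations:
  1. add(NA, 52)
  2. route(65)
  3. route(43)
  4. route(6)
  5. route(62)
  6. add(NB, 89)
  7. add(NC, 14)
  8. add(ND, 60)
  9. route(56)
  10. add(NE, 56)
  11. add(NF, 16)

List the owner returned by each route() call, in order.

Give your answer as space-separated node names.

Op 1: add NA@52 -> ring=[52:NA]
Op 2: route key 65: none >= 65, wrap to smallest pos 52 -> NA
Op 3: route key 43: smallest pos >= 43 is 52 -> NA
Op 4: route key 6: smallest pos >= 6 is 52 -> NA
Op 5: route key 62: none >= 62, wrap to smallest pos 52 -> NA
Op 6: add NB@89 -> ring=[52:NA,89:NB]
Op 7: add NC@14 -> ring=[14:NC,52:NA,89:NB]
Op 8: add ND@60 -> ring=[14:NC,52:NA,60:ND,89:NB]
Op 9: route key 56: smallest pos >= 56 is 60 -> ND
Op 10: add NE@56 -> ring=[14:NC,52:NA,56:NE,60:ND,89:NB]
Op 11: add NF@16 -> ring=[14:NC,16:NF,52:NA,56:NE,60:ND,89:NB]

Answer: NA NA NA NA ND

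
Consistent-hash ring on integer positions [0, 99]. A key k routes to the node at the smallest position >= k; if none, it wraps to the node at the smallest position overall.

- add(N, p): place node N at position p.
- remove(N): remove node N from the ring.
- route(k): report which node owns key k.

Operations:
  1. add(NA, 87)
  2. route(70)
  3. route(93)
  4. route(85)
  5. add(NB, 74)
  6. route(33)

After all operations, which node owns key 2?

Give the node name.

Answer: NB

Derivation:
Op 1: add NA@87 -> ring=[87:NA]
Op 2: route key 70: smallest pos >= 70 is 87 -> NA
Op 3: route key 93: none >= 93, wrap to smallest pos 87 -> NA
Op 4: route key 85: smallest pos >= 85 is 87 -> NA
Op 5: add NB@74 -> ring=[74:NB,87:NA]
Op 6: route key 33: smallest pos >= 33 is 74 -> NB
Final route key 2: smallest pos >= 2 is 74 -> NB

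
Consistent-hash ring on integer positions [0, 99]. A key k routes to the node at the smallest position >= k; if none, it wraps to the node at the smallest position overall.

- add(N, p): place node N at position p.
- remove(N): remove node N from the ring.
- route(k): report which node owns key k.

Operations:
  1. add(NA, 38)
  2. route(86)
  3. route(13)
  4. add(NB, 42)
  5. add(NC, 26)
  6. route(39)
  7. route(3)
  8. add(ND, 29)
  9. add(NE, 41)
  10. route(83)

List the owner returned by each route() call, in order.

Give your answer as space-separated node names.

Op 1: add NA@38 -> ring=[38:NA]
Op 2: route key 86: none >= 86, wrap to smallest pos 38 -> NA
Op 3: route key 13: smallest pos >= 13 is 38 -> NA
Op 4: add NB@42 -> ring=[38:NA,42:NB]
Op 5: add NC@26 -> ring=[26:NC,38:NA,42:NB]
Op 6: route key 39: smallest pos >= 39 is 42 -> NB
Op 7: route key 3: smallest pos >= 3 is 26 -> NC
Op 8: add ND@29 -> ring=[26:NC,29:ND,38:NA,42:NB]
Op 9: add NE@41 -> ring=[26:NC,29:ND,38:NA,41:NE,42:NB]
Op 10: route key 83: none >= 83, wrap to smallest pos 26 -> NC

Answer: NA NA NB NC NC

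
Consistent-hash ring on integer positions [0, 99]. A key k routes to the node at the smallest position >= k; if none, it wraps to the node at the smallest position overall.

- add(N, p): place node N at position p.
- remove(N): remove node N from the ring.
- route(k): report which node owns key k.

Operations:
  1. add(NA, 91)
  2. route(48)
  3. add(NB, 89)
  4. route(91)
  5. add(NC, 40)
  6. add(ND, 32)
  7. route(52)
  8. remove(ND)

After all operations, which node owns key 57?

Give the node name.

Answer: NB

Derivation:
Op 1: add NA@91 -> ring=[91:NA]
Op 2: route key 48: smallest pos >= 48 is 91 -> NA
Op 3: add NB@89 -> ring=[89:NB,91:NA]
Op 4: route key 91: smallest pos >= 91 is 91 -> NA
Op 5: add NC@40 -> ring=[40:NC,89:NB,91:NA]
Op 6: add ND@32 -> ring=[32:ND,40:NC,89:NB,91:NA]
Op 7: route key 52: smallest pos >= 52 is 89 -> NB
Op 8: remove ND -> ring=[40:NC,89:NB,91:NA]
Final route key 57: smallest pos >= 57 is 89 -> NB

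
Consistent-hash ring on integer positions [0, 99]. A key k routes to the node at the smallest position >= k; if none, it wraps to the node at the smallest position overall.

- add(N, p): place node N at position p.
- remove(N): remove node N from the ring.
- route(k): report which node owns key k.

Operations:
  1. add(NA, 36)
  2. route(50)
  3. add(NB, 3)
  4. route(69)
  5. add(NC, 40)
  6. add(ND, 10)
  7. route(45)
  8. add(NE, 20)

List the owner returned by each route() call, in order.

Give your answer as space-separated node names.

Answer: NA NB NB

Derivation:
Op 1: add NA@36 -> ring=[36:NA]
Op 2: route key 50: none >= 50, wrap to smallest pos 36 -> NA
Op 3: add NB@3 -> ring=[3:NB,36:NA]
Op 4: route key 69: none >= 69, wrap to smallest pos 3 -> NB
Op 5: add NC@40 -> ring=[3:NB,36:NA,40:NC]
Op 6: add ND@10 -> ring=[3:NB,10:ND,36:NA,40:NC]
Op 7: route key 45: none >= 45, wrap to smallest pos 3 -> NB
Op 8: add NE@20 -> ring=[3:NB,10:ND,20:NE,36:NA,40:NC]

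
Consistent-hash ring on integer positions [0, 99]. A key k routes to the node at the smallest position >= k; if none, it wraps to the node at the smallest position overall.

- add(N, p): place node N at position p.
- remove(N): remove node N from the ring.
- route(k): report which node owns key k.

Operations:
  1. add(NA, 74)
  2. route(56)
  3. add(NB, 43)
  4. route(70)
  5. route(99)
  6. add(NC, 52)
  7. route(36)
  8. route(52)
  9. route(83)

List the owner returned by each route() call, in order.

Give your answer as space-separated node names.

Op 1: add NA@74 -> ring=[74:NA]
Op 2: route key 56: smallest pos >= 56 is 74 -> NA
Op 3: add NB@43 -> ring=[43:NB,74:NA]
Op 4: route key 70: smallest pos >= 70 is 74 -> NA
Op 5: route key 99: none >= 99, wrap to smallest pos 43 -> NB
Op 6: add NC@52 -> ring=[43:NB,52:NC,74:NA]
Op 7: route key 36: smallest pos >= 36 is 43 -> NB
Op 8: route key 52: smallest pos >= 52 is 52 -> NC
Op 9: route key 83: none >= 83, wrap to smallest pos 43 -> NB

Answer: NA NA NB NB NC NB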